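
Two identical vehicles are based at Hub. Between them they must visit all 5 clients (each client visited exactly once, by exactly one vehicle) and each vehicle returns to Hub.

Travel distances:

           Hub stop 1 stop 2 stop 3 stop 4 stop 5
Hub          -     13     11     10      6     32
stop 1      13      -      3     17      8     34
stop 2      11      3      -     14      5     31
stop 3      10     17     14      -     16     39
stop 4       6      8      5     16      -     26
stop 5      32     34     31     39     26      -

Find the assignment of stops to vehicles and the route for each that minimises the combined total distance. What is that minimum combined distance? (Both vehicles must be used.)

99 — the smallest possible combined total.

Check every non-empty split of the stops between the two vehicles; for each half take its own optimal tour:
  {stop 1} + {stop 2, stop 3, stop 4, stop 5}: 26 + 87 = 113
  {stop 2} + {stop 1, stop 3, stop 4, stop 5}: 22 + 93 = 115
  {stop 1, stop 2} + {stop 3, stop 4, stop 5}: 27 + 81 = 108
  {stop 3} + {stop 1, stop 2, stop 4, stop 5}: 20 + 79 = 99
  {stop 1, stop 3} + {stop 2, stop 4, stop 5}: 40 + 74 = 114
  {stop 2, stop 3} + {stop 1, stop 4, stop 5}: 35 + 79 = 114
  … (15 splits in total)
Best: vehicle 1 Hub → stop 3 → Hub = 20; vehicle 2 Hub → stop 1 → stop 2 → stop 4 → stop 5 → Hub = 79; combined 99.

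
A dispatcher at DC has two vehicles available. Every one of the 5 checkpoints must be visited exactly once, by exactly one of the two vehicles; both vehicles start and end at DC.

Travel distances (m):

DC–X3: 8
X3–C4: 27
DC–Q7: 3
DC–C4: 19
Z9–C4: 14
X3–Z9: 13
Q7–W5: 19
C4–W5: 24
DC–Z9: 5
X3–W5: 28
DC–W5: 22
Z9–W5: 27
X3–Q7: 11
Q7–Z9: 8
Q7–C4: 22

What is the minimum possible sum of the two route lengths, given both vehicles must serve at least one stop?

81 m — the smallest possible combined total.

Check every non-empty split of the stops between the two vehicles; for each half take its own optimal tour:
  {X3} + {Q7, Z9, C4, W5}: 16 + 65 = 81
  {Q7} + {X3, Z9, C4, W5}: 6 + 79 = 85
  {X3, Q7} + {Z9, C4, W5}: 22 + 65 = 87
  {Z9} + {X3, Q7, C4, W5}: 10 + 81 = 91
  {X3, Z9} + {Q7, C4, W5}: 26 + 65 = 91
  {Q7, Z9} + {X3, C4, W5}: 16 + 79 = 95
  … (15 splits in total)
Best: vehicle 1 DC → X3 → DC = 16; vehicle 2 DC → Q7 → W5 → C4 → Z9 → DC = 65; combined 81.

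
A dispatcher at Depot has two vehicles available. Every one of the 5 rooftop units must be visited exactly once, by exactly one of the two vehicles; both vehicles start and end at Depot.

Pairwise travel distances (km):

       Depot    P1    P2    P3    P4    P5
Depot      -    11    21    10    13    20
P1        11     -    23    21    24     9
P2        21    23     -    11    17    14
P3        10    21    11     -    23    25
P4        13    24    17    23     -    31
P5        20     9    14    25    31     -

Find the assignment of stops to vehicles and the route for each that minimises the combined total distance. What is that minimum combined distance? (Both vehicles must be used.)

Minimum combined distance: 81 km.

Check every non-empty split of the stops between the two vehicles; for each half take its own optimal tour:
  {P1} + {P2, P3, P4, P5}: 22 + 79 = 101
  {P2} + {P1, P3, P4, P5}: 42 + 81 = 123
  {P1, P2} + {P3, P4, P5}: 55 + 79 = 134
  {P3} + {P1, P2, P4, P5}: 20 + 64 = 84
  {P1, P3} + {P2, P4, P5}: 42 + 64 = 106
  {P2, P3} + {P1, P4, P5}: 42 + 64 = 106
  … (15 splits in total)
  {P4} + {P1, P2, P3, P5}: 26 + 55 = 81  ← best
Best: vehicle 1 Depot → P4 → Depot = 26; vehicle 2 Depot → P1 → P5 → P2 → P3 → Depot = 55; combined 81.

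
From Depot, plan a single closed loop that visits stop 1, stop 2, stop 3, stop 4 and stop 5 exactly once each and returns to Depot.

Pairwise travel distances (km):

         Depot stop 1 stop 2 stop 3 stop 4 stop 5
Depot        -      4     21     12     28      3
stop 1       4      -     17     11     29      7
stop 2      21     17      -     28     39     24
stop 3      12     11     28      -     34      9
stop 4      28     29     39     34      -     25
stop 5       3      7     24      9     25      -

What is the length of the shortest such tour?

Depot - stop 1 - stop 2 - stop 3 - stop 4 - stop 5 - Depot: 4+17+28+34+25+3 = 111
Depot - stop 1 - stop 2 - stop 3 - stop 5 - stop 4 - Depot: 4+17+28+9+25+28 = 111
Depot - stop 1 - stop 2 - stop 4 - stop 3 - stop 5 - Depot: 4+17+39+34+9+3 = 106
Depot - stop 1 - stop 2 - stop 4 - stop 5 - stop 3 - Depot: 4+17+39+25+9+12 = 106
Depot - stop 1 - stop 2 - stop 5 - stop 3 - stop 4 - Depot: 4+17+24+9+34+28 = 116
Depot - stop 1 - stop 2 - stop 5 - stop 4 - stop 3 - Depot: 4+17+24+25+34+12 = 116
Depot - stop 1 - stop 3 - stop 2 - stop 4 - stop 5 - Depot: 4+11+28+39+25+3 = 110
Depot - stop 1 - stop 3 - stop 2 - stop 5 - stop 4 - Depot: 4+11+28+24+25+28 = 120
Depot - stop 1 - stop 3 - stop 4 - stop 2 - stop 5 - Depot: 4+11+34+39+24+3 = 115
Depot - stop 1 - stop 3 - stop 4 - stop 5 - stop 2 - Depot: 4+11+34+25+24+21 = 119
Depot - stop 1 - stop 3 - stop 5 - stop 2 - stop 4 - Depot: 4+11+9+24+39+28 = 115
Depot - stop 1 - stop 3 - stop 5 - stop 4 - stop 2 - Depot: 4+11+9+25+39+21 = 109
Depot - stop 1 - stop 4 - stop 2 - stop 3 - stop 5 - Depot: 4+29+39+28+9+3 = 112
Depot - stop 1 - stop 4 - stop 2 - stop 5 - stop 3 - Depot: 4+29+39+24+9+12 = 117
… (46 more)
The minimum is 106.
One optimal route: Depot → stop 1 → stop 2 → stop 4 → stop 3 → stop 5 → Depot (or its reverse).

Minimum total distance: 106 km.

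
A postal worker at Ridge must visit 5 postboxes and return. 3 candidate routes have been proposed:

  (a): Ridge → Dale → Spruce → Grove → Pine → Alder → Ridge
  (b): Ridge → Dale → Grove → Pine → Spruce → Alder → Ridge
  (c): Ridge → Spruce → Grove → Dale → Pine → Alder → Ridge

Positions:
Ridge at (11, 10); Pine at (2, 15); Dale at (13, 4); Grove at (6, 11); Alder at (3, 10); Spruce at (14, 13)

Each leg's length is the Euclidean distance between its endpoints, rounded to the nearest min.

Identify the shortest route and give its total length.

42 min — (a) is the shortest.

(a): 6 + 9 + 8 + 6 + 5 + 8 = 42
(b): 6 + 10 + 6 + 12 + 11 + 8 = 53
(c): 4 + 8 + 10 + 16 + 5 + 8 = 51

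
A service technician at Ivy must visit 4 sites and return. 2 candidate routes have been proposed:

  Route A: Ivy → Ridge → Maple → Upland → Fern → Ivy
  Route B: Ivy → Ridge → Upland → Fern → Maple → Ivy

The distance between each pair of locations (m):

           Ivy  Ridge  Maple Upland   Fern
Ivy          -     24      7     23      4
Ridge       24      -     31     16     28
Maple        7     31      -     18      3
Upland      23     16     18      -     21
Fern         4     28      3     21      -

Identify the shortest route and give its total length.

71 m — Route B is the shortest.

Route A: 24 + 31 + 18 + 21 + 4 = 98
Route B: 24 + 16 + 21 + 3 + 7 = 71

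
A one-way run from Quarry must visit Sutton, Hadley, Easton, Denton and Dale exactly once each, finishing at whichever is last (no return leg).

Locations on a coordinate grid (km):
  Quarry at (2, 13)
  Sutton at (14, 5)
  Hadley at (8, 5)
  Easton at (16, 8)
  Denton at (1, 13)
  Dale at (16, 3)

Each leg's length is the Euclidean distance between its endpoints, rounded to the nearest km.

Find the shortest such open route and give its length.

There are 5! = 120 possible orderings.
Quarry - Sutton - Hadley - Easton - Denton - Dale: 14+6+9+16+18 = 63
Quarry - Sutton - Hadley - Easton - Dale - Denton: 14+6+9+5+18 = 52
Quarry - Sutton - Hadley - Denton - Easton - Dale: 14+6+11+16+5 = 52
Quarry - Sutton - Hadley - Denton - Dale - Easton: 14+6+11+18+5 = 54
Quarry - Sutton - Hadley - Dale - Easton - Denton: 14+6+8+5+16 = 49
Quarry - Sutton - Hadley - Dale - Denton - Easton: 14+6+8+18+16 = 62
Quarry - Sutton - Easton - Hadley - Denton - Dale: 14+4+9+11+18 = 56
Quarry - Sutton - Easton - Hadley - Dale - Denton: 14+4+9+8+18 = 53
Quarry - Sutton - Easton - Denton - Hadley - Dale: 14+4+16+11+8 = 53
Quarry - Sutton - Easton - Denton - Dale - Hadley: 14+4+16+18+8 = 60
Quarry - Sutton - Easton - Dale - Hadley - Denton: 14+4+5+8+11 = 42
Quarry - Sutton - Easton - Dale - Denton - Hadley: 14+4+5+18+11 = 52
Quarry - Sutton - Denton - Hadley - Easton - Dale: 14+15+11+9+5 = 54
Quarry - Sutton - Denton - Hadley - Dale - Easton: 14+15+11+8+5 = 53
… (106 more)
Quarry - Denton - Hadley - Sutton - Dale - Easton: 1+11+6+3+5 = 26  ← best
The minimum is 26.
One shortest path: Quarry → Denton → Hadley → Sutton → Dale → Easton.

Minimum one-way distance = 26 km.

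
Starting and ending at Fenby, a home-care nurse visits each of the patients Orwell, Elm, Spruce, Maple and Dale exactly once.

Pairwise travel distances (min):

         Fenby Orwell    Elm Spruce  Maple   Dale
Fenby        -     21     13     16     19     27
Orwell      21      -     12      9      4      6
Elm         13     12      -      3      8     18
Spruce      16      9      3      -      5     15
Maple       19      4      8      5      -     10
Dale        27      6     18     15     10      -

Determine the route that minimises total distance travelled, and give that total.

Fenby → Orwell → Elm → Spruce → Maple → Dale → Fenby: 21+12+3+5+10+27 = 78
Fenby → Orwell → Elm → Spruce → Dale → Maple → Fenby: 21+12+3+15+10+19 = 80
Fenby → Orwell → Elm → Maple → Spruce → Dale → Fenby: 21+12+8+5+15+27 = 88
Fenby → Orwell → Elm → Maple → Dale → Spruce → Fenby: 21+12+8+10+15+16 = 82
Fenby → Orwell → Elm → Dale → Spruce → Maple → Fenby: 21+12+18+15+5+19 = 90
Fenby → Orwell → Elm → Dale → Maple → Spruce → Fenby: 21+12+18+10+5+16 = 82
Fenby → Orwell → Spruce → Elm → Maple → Dale → Fenby: 21+9+3+8+10+27 = 78
Fenby → Orwell → Spruce → Elm → Dale → Maple → Fenby: 21+9+3+18+10+19 = 80
Fenby → Orwell → Spruce → Maple → Elm → Dale → Fenby: 21+9+5+8+18+27 = 88
Fenby → Orwell → Spruce → Maple → Dale → Elm → Fenby: 21+9+5+10+18+13 = 76
Fenby → Orwell → Spruce → Dale → Elm → Maple → Fenby: 21+9+15+18+8+19 = 90
Fenby → Orwell → Spruce → Dale → Maple → Elm → Fenby: 21+9+15+10+8+13 = 76
Fenby → Orwell → Maple → Elm → Spruce → Dale → Fenby: 21+4+8+3+15+27 = 78
Fenby → Orwell → Maple → Elm → Dale → Spruce → Fenby: 21+4+8+18+15+16 = 82
… (46 more)
Fenby → Orwell → Dale → Maple → Spruce → Elm → Fenby: 21+6+10+5+3+13 = 58  ← best
The minimum is 58.
One optimal route: Fenby → Orwell → Dale → Maple → Spruce → Elm → Fenby (or its reverse).

Shortest round trip = 58 min.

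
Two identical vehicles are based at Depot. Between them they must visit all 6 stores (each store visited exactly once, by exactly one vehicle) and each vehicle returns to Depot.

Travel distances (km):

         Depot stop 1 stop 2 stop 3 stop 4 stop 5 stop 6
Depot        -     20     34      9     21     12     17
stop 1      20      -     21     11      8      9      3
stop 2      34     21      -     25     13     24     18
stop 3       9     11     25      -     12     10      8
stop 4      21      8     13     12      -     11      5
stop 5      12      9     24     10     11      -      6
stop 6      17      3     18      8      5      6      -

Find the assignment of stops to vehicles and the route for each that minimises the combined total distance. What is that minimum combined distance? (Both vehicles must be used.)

There are 2^5 − 1 = 31 ways to divide the 6 stops into two non-empty groups. For each, the best each vehicle can do is its own shortest tour through its group:
  {stop 1} + {stop 2, stop 3, stop 4, stop 5, stop 6}: 40 + 70 = 110
  {stop 2} + {stop 1, stop 3, stop 4, stop 5, stop 6}: 68 + 50 = 118
  {stop 1, stop 2} + {stop 3, stop 4, stop 5, stop 6}: 75 + 44 = 119
  {stop 3} + {stop 1, stop 2, stop 4, stop 5, stop 6}: 18 + 76 = 94
  {stop 1, stop 3} + {stop 2, stop 4, stop 5, stop 6}: 40 + 70 = 110
  {stop 2, stop 3} + {stop 1, stop 4, stop 5, stop 6}: 68 + 50 = 118
  … (31 splits in total)
Best: vehicle 1 Depot → stop 3 → Depot = 18; vehicle 2 Depot → stop 2 → stop 4 → stop 1 → stop 6 → stop 5 → Depot = 76; combined 94.

94 km — the smallest possible combined total.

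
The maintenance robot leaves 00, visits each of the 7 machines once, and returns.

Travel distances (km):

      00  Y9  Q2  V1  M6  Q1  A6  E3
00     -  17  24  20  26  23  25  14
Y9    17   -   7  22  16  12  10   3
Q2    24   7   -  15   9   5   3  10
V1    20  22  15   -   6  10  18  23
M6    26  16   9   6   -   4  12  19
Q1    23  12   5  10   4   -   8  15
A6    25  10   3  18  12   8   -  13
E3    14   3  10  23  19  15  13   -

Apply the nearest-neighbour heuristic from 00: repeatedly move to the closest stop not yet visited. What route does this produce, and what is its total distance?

65 km along 00 → E3 → Y9 → Q2 → A6 → Q1 → M6 → V1 → 00.

00 → [E3:14 / Y9:17 / V1:20 / Q1:23 / Q2:24 / A6:25 / M6:26] → E3 (14)
E3 → [Y9:3 / Q2:10 / A6:13 / Q1:15 / M6:19 / V1:23] → Y9 (3)
Y9 → [Q2:7 / A6:10 / Q1:12 / M6:16 / V1:22] → Q2 (7)
Q2 → [A6:3 / Q1:5 / M6:9 / V1:15] → A6 (3)
A6 → [Q1:8 / M6:12 / V1:18] → Q1 (8)
Q1 → [M6:4 / V1:10] → M6 (4)
M6 → [V1:6] → V1 (6)
Return V1→00: 20.
Total = 14 + 3 + 7 + 3 + 8 + 4 + 6 + 20 = 65.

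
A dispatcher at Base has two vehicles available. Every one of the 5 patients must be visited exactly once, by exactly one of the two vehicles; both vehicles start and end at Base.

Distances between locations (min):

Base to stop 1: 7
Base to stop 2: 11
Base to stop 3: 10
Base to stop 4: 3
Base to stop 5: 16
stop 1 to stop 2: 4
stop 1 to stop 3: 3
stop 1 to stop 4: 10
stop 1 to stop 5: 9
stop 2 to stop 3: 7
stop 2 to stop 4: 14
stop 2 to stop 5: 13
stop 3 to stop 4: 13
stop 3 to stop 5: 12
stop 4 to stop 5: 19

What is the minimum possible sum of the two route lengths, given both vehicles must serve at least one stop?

Minimum combined distance: 52 min.

Try each way of splitting the stops between the two vehicles (each non-empty) and, for each split, find the best tour for each vehicle:
  {stop 1} + {stop 2, stop 3, stop 4, stop 5}: 14 + 52 = 66
  {stop 2} + {stop 1, stop 3, stop 4, stop 5}: 22 + 44 = 66
  {stop 1, stop 2} + {stop 3, stop 4, stop 5}: 22 + 44 = 66
  {stop 3} + {stop 1, stop 2, stop 4, stop 5}: 20 + 46 = 66
  {stop 1, stop 3} + {stop 2, stop 4, stop 5}: 20 + 46 = 66
  {stop 2, stop 3} + {stop 1, stop 4, stop 5}: 28 + 38 = 66
  … (15 splits in total)
  {stop 4} + {stop 1, stop 2, stop 3, stop 5}: 6 + 46 = 52  ← best
Best: vehicle 1 Base → stop 4 → Base = 6; vehicle 2 Base → stop 1 → stop 2 → stop 3 → stop 5 → Base = 46; combined 52.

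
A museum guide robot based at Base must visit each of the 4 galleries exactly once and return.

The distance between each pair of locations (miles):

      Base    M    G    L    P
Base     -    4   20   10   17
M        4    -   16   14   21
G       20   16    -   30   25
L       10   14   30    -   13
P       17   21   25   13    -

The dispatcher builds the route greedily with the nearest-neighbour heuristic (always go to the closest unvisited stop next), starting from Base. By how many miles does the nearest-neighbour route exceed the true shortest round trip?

From Base: M=4, L=10, P=17, G=20 → choose M (4).
From M: L=14, G=16, P=21 → choose L (14).
From L: P=13, G=30 → choose P (13).
From P: G=25 → choose G (25).
NN route Base → M → L → P → G → Base costs 76.
Optimal: Base → M → G → P → L → Base costs 68 (by enumerating all 12 distinct tours).
Excess = 76 − 68 = 8.

8 miles longer than the optimal tour.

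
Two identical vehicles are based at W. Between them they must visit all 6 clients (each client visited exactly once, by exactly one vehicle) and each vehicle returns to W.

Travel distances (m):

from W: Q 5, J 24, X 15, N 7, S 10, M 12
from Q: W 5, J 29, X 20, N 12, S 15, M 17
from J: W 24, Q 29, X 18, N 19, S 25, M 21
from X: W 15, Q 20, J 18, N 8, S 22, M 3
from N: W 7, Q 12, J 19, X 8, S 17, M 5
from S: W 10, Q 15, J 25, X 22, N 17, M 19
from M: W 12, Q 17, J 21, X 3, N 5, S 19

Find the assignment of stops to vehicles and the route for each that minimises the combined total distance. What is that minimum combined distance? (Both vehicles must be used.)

Minimum combined distance: 78 m.

Try each way of splitting the stops between the two vehicles (each non-empty) and, for each split, find the best tour for each vehicle:
  {Q} + {J, X, N, S, M}: 10 + 68 = 78
  {J} + {Q, X, N, S, M}: 48 + 57 = 105
  {Q, J} + {X, N, S, M}: 58 + 47 = 105
  {X} + {Q, J, N, S, M}: 30 + 78 = 108
  {Q, X} + {J, N, S, M}: 40 + 68 = 108
  {J, X} + {Q, N, S, M}: 57 + 51 = 108
  … (31 splits in total)
Best: vehicle 1 W → Q → W = 10; vehicle 2 W → N → M → X → J → S → W = 68; combined 78.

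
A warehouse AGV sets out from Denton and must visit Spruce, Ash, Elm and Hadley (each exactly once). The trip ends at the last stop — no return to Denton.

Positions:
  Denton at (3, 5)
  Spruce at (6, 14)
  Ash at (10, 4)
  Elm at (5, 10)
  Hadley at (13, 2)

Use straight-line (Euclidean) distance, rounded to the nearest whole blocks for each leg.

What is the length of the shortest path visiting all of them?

24 blocks — the minimum one-way total.

There are 4! = 24 possible orderings.
Denton → Spruce → Ash → Elm → Hadley: 9+11+8+11 = 39
Denton → Spruce → Ash → Hadley → Elm: 9+11+4+11 = 35
Denton → Spruce → Elm → Ash → Hadley: 9+4+8+4 = 25
Denton → Spruce → Elm → Hadley → Ash: 9+4+11+4 = 28
Denton → Spruce → Hadley → Ash → Elm: 9+14+4+8 = 35
Denton → Spruce → Hadley → Elm → Ash: 9+14+11+8 = 42
Denton → Ash → Spruce → Elm → Hadley: 7+11+4+11 = 33
Denton → Ash → Spruce → Hadley → Elm: 7+11+14+11 = 43
Denton → Ash → Elm → Spruce → Hadley: 7+8+4+14 = 33
Denton → Ash → Elm → Hadley → Spruce: 7+8+11+14 = 40
Denton → Ash → Hadley → Spruce → Elm: 7+4+14+4 = 29
Denton → Ash → Hadley → Elm → Spruce: 7+4+11+4 = 26
Denton → Elm → Spruce → Ash → Hadley: 5+4+11+4 = 24
Denton → Elm → Spruce → Hadley → Ash: 5+4+14+4 = 27
… (10 more)
The minimum is 24.
One shortest path: Denton → Elm → Spruce → Ash → Hadley.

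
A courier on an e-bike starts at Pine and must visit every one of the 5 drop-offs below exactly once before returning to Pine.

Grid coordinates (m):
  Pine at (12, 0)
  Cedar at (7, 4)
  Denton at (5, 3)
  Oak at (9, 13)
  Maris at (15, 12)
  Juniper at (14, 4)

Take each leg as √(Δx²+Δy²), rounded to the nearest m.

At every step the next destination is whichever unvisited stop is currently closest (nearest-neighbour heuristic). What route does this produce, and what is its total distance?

At Pine the remaining stops are Juniper 4, Cedar 6, Denton 8, Maris 12, Oak 13; go to Juniper.
At Juniper the remaining stops are Cedar 7, Maris 8, Denton 9, Oak 10; go to Cedar.
At Cedar the remaining stops are Denton 2, Oak 9, Maris 11; go to Denton.
At Denton the remaining stops are Oak 11, Maris 13; go to Oak.
At Oak the remaining stops are Maris 6; go to Maris.
Return Maris→Pine: 12.
Total = 4 + 7 + 2 + 11 + 6 + 12 = 42.

42 m along Pine → Juniper → Cedar → Denton → Oak → Maris → Pine.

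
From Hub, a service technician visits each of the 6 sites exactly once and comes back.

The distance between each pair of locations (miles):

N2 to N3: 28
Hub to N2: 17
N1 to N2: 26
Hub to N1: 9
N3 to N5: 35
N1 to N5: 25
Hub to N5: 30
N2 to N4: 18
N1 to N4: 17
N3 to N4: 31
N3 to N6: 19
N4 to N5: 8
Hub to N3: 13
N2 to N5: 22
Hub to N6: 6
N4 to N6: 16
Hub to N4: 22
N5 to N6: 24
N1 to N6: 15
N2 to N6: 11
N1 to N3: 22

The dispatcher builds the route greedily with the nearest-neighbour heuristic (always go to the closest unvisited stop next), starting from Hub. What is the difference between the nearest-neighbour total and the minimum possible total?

From Hub: N6=6, N1=9, N3=13, N2=17, N4=22, N5=30 → choose N6 (6).
From N6: N2=11, N1=15, N4=16, N3=19, N5=24 → choose N2 (11).
From N2: N4=18, N5=22, N1=26, N3=28 → choose N4 (18).
From N4: N5=8, N1=17, N3=31 → choose N5 (8).
From N5: N1=25, N3=35 → choose N1 (25).
From N1: N3=22 → choose N3 (22).
NN route Hub → N6 → N2 → N4 → N5 → N1 → N3 → Hub costs 103.
Optimal: Hub → N1 → N4 → N5 → N2 → N6 → N3 → Hub costs 99 (by enumerating all 360 distinct tours).
Excess = 103 − 99 = 4.

Excess over optimum: 4 miles.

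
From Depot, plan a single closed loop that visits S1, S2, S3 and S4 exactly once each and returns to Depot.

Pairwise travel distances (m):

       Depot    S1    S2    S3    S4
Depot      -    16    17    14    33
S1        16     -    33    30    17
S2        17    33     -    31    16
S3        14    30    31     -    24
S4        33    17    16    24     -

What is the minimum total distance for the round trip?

With 4 stops there are 4!/2 = 12 distinct round trips (a route and its reverse cost the same).
Depot - S1 - S2 - S3 - S4 - Depot: 16+33+31+24+33 = 137
Depot - S1 - S2 - S4 - S3 - Depot: 16+33+16+24+14 = 103
Depot - S1 - S3 - S2 - S4 - Depot: 16+30+31+16+33 = 126
Depot - S1 - S3 - S4 - S2 - Depot: 16+30+24+16+17 = 103
Depot - S1 - S4 - S2 - S3 - Depot: 16+17+16+31+14 = 94
Depot - S1 - S4 - S3 - S2 - Depot: 16+17+24+31+17 = 105
Depot - S2 - S1 - S3 - S4 - Depot: 17+33+30+24+33 = 137
Depot - S2 - S1 - S4 - S3 - Depot: 17+33+17+24+14 = 105
Depot - S2 - S3 - S1 - S4 - Depot: 17+31+30+17+33 = 128
Depot - S2 - S4 - S1 - S3 - Depot: 17+16+17+30+14 = 94
Depot - S3 - S1 - S2 - S4 - Depot: 14+30+33+16+33 = 126
Depot - S3 - S2 - S1 - S4 - Depot: 14+31+33+17+33 = 128
The minimum is 94.
One optimal route: Depot → S1 → S4 → S2 → S3 → Depot (or its reverse).

Shortest round trip = 94 m.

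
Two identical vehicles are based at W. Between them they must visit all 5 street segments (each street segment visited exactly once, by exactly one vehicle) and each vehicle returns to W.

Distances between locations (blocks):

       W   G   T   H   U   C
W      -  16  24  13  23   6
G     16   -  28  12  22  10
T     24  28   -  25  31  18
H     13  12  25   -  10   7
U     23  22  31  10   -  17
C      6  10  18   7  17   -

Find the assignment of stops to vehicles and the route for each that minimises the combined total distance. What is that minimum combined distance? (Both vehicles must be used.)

There are 2^4 − 1 = 15 ways to divide the 5 stops into two non-empty groups. For each, the best each vehicle can do is its own shortest tour through its group:
  {G} + {T, H, U, C}: 32 + 78 = 110
  {T} + {G, H, U, C}: 48 + 61 = 109
  {G, T} + {H, U, C}: 68 + 46 = 114
  {H} + {G, T, U, C}: 26 + 93 = 119
  {G, H} + {T, U, C}: 41 + 78 = 119
  {T, H} + {G, U, C}: 62 + 61 = 123
  … (15 splits in total)
  {G, T, H, U} + {C}: 93 + 12 = 105  ← best
Best: vehicle 1 W → G → H → U → T → W = 93; vehicle 2 W → C → W = 12; combined 105.

Minimum combined distance: 105 blocks.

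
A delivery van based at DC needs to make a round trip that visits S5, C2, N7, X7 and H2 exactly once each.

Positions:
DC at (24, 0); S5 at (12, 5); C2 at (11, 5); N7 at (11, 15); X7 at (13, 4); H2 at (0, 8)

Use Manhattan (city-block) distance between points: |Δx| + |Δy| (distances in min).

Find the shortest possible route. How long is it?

There are 60 distinct closed tours to check (reversals are equivalent).
DC → S5 → C2 → N7 → X7 → H2 → DC: 17+1+10+13+17+32 = 90
DC → S5 → C2 → N7 → H2 → X7 → DC: 17+1+10+18+17+15 = 78
DC → S5 → C2 → X7 → N7 → H2 → DC: 17+1+3+13+18+32 = 84
DC → S5 → C2 → X7 → H2 → N7 → DC: 17+1+3+17+18+28 = 84
DC → S5 → C2 → H2 → N7 → X7 → DC: 17+1+14+18+13+15 = 78
DC → S5 → C2 → H2 → X7 → N7 → DC: 17+1+14+17+13+28 = 90
DC → S5 → N7 → C2 → X7 → H2 → DC: 17+11+10+3+17+32 = 90
DC → S5 → N7 → C2 → H2 → X7 → DC: 17+11+10+14+17+15 = 84
DC → S5 → N7 → X7 → C2 → H2 → DC: 17+11+13+3+14+32 = 90
DC → S5 → N7 → X7 → H2 → C2 → DC: 17+11+13+17+14+18 = 90
DC → S5 → N7 → H2 → C2 → X7 → DC: 17+11+18+14+3+15 = 78
DC → S5 → N7 → H2 → X7 → C2 → DC: 17+11+18+17+3+18 = 84
DC → S5 → X7 → C2 → N7 → H2 → DC: 17+2+3+10+18+32 = 82
DC → S5 → X7 → C2 → H2 → N7 → DC: 17+2+3+14+18+28 = 82
… (46 more)
The minimum is 78.
One optimal route: DC → S5 → C2 → N7 → H2 → X7 → DC (or its reverse).

Minimum total distance: 78 min.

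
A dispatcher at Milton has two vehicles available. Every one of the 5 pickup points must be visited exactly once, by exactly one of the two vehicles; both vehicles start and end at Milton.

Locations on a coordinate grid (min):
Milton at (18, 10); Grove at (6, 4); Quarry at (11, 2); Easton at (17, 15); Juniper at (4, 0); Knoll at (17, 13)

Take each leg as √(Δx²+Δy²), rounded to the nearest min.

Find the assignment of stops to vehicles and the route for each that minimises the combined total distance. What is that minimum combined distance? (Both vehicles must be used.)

Minimum combined distance: 45 min.

Check every non-empty split of the stops between the two vehicles; for each half take its own optimal tour:
  {Grove} + {Quarry, Easton, Juniper, Knoll}: 26 + 43 = 69
  {Quarry} + {Grove, Easton, Juniper, Knoll}: 22 + 42 = 64
  {Grove, Quarry} + {Easton, Juniper, Knoll}: 29 + 42 = 71
  {Easton} + {Grove, Quarry, Juniper, Knoll}: 10 + 39 = 49
  {Grove, Easton} + {Quarry, Juniper, Knoll}: 34 + 39 = 73
  {Quarry, Easton} + {Grove, Juniper, Knoll}: 30 + 38 = 68
  … (15 splits in total)
  {Grove, Quarry, Juniper} + {Easton, Knoll}: 35 + 10 = 45  ← best
Best: vehicle 1 Milton → Grove → Juniper → Quarry → Milton = 35; vehicle 2 Milton → Easton → Knoll → Milton = 10; combined 45.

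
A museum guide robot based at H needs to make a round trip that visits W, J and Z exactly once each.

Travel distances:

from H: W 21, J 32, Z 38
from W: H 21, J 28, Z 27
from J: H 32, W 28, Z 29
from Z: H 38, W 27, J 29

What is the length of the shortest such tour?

H→W→J→Z→H: 21+28+29+38 = 116
H→W→Z→J→H: 21+27+29+32 = 109
H→J→W→Z→H: 32+28+27+38 = 125
The minimum is 109.
One optimal route: H → W → Z → J → H (or its reverse).

Shortest round trip = 109.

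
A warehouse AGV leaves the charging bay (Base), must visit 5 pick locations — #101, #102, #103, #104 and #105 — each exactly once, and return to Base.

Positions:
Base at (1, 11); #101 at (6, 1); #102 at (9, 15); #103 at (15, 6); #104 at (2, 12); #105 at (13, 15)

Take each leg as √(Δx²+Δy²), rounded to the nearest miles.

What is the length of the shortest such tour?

With 5 stops there are 5!/2 = 60 distinct round trips (a route and its reverse cost the same).
Base - #101 - #102 - #103 - #104 - #105 - Base: 11+14+11+14+11+13 = 74
Base - #101 - #102 - #103 - #105 - #104 - Base: 11+14+11+9+11+1 = 57
Base - #101 - #102 - #104 - #103 - #105 - Base: 11+14+8+14+9+13 = 69
Base - #101 - #102 - #104 - #105 - #103 - Base: 11+14+8+11+9+15 = 68
Base - #101 - #102 - #105 - #103 - #104 - Base: 11+14+4+9+14+1 = 53
Base - #101 - #102 - #105 - #104 - #103 - Base: 11+14+4+11+14+15 = 69
Base - #101 - #103 - #102 - #104 - #105 - Base: 11+10+11+8+11+13 = 64
Base - #101 - #103 - #102 - #105 - #104 - Base: 11+10+11+4+11+1 = 48
Base - #101 - #103 - #104 - #102 - #105 - Base: 11+10+14+8+4+13 = 60
Base - #101 - #103 - #104 - #105 - #102 - Base: 11+10+14+11+4+9 = 59
Base - #101 - #103 - #105 - #102 - #104 - Base: 11+10+9+4+8+1 = 43
Base - #101 - #103 - #105 - #104 - #102 - Base: 11+10+9+11+8+9 = 58
Base - #101 - #104 - #102 - #103 - #105 - Base: 11+12+8+11+9+13 = 64
Base - #101 - #104 - #102 - #105 - #103 - Base: 11+12+8+4+9+15 = 59
… (46 more)
The minimum is 43.
One optimal route: Base → #101 → #103 → #105 → #102 → #104 → Base (or its reverse).

Minimum total distance: 43 miles.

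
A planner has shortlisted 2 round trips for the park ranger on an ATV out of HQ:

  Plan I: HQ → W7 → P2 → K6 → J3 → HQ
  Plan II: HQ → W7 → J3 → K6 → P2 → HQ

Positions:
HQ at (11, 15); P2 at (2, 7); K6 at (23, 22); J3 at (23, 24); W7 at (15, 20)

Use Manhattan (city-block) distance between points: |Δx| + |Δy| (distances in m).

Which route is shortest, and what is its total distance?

Shortest is Plan II, total 76 m.

Plan I: 9 + 26 + 36 + 2 + 21 = 94
Plan II: 9 + 12 + 2 + 36 + 17 = 76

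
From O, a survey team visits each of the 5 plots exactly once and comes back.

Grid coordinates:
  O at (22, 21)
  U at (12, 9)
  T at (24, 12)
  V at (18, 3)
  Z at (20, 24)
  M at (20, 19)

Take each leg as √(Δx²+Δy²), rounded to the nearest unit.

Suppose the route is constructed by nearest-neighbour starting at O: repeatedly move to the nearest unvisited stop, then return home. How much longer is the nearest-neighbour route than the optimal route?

O: M=3, Z=4, T=9, U=16, V=18 ⇒ M
M: Z=5, T=8, U=13, V=16 ⇒ Z
Z: T=13, U=17, V=21 ⇒ T
T: V=11, U=12 ⇒ V
V: U=8 ⇒ U
NN route O → M → Z → T → V → U → O costs 56.
Optimal: O → T → V → U → M → Z → O costs 50 (by enumerating all 60 distinct tours).
Excess = 56 − 50 = 6.

Excess over optimum: 6.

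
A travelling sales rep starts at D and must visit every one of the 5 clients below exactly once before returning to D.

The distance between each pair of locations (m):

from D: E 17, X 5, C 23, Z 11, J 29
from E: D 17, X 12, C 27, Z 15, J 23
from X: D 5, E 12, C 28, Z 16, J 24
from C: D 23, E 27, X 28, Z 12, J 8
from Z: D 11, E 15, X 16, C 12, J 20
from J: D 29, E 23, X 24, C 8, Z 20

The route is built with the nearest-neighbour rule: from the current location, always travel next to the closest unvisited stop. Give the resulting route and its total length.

Nearest-neighbour total = 81 m; route D → X → E → Z → C → J → D.

From D: distances to unvisited — X=5, Z=11, E=17, C=23, J=29. Nearest is X (5).
From X: distances to unvisited — E=12, Z=16, J=24, C=28. Nearest is E (12).
From E: distances to unvisited — Z=15, J=23, C=27. Nearest is Z (15).
From Z: distances to unvisited — C=12, J=20. Nearest is C (12).
From C: distances to unvisited — J=8. Nearest is J (8).
Return J→D: 29.
Total = 5 + 12 + 15 + 12 + 8 + 29 = 81.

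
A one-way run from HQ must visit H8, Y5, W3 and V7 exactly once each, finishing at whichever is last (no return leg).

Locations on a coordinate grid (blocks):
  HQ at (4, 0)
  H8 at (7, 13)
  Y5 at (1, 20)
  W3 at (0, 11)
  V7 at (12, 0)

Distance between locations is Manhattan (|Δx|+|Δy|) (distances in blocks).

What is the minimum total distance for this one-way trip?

There are 4! = 24 possible orderings.
HQ→H8→Y5→W3→V7: 16+13+10+23 = 62
HQ→H8→Y5→V7→W3: 16+13+31+23 = 83
HQ→H8→W3→Y5→V7: 16+9+10+31 = 66
HQ→H8→W3→V7→Y5: 16+9+23+31 = 79
HQ→H8→V7→Y5→W3: 16+18+31+10 = 75
HQ→H8→V7→W3→Y5: 16+18+23+10 = 67
HQ→Y5→H8→W3→V7: 23+13+9+23 = 68
HQ→Y5→H8→V7→W3: 23+13+18+23 = 77
HQ→Y5→W3→H8→V7: 23+10+9+18 = 60
HQ→Y5→W3→V7→H8: 23+10+23+18 = 74
HQ→Y5→V7→H8→W3: 23+31+18+9 = 81
HQ→Y5→V7→W3→H8: 23+31+23+9 = 86
HQ→W3→H8→Y5→V7: 15+9+13+31 = 68
HQ→W3→H8→V7→Y5: 15+9+18+31 = 73
… (10 more)
HQ→V7→H8→W3→Y5: 8+18+9+10 = 45  ← best
The minimum is 45.
One shortest path: HQ → V7 → H8 → W3 → Y5.

Shortest open route: 45 blocks.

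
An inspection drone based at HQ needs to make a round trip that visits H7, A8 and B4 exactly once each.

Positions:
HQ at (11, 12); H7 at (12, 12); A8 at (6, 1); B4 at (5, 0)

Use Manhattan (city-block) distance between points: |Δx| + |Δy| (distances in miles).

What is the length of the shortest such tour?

Shortest round trip = 38 miles.

With 3 stops there are 3!/2 = 3 distinct round trips (a route and its reverse cost the same).
HQ → H7 → A8 → B4 → HQ: 1+17+2+18 = 38
HQ → H7 → B4 → A8 → HQ: 1+19+2+16 = 38
HQ → A8 → H7 → B4 → HQ: 16+17+19+18 = 70
The minimum is 38.
One optimal route: HQ → H7 → A8 → B4 → HQ (or its reverse).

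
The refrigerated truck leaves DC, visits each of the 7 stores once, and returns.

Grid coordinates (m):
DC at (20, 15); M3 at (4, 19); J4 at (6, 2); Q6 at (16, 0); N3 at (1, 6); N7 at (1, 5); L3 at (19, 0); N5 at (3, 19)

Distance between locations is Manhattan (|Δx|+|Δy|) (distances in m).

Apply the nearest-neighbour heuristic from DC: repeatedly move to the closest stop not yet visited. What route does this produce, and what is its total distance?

At DC the remaining stops are L3 16, Q6 19, M3 20, N5 21, J4 27, N3 28, N7 29; go to L3.
At L3 the remaining stops are Q6 3, J4 15, N7 23, N3 24, M3 34, N5 35; go to Q6.
At Q6 the remaining stops are J4 12, N7 20, N3 21, M3 31, N5 32; go to J4.
At J4 the remaining stops are N7 8, N3 9, M3 19, N5 20; go to N7.
At N7 the remaining stops are N3 1, N5 16, M3 17; go to N3.
At N3 the remaining stops are N5 15, M3 16; go to N5.
At N5 the remaining stops are M3 1; go to M3.
Return M3→DC: 20.
Total = 16 + 3 + 12 + 8 + 1 + 15 + 1 + 20 = 76.

76 m along DC → L3 → Q6 → J4 → N7 → N3 → N5 → M3 → DC.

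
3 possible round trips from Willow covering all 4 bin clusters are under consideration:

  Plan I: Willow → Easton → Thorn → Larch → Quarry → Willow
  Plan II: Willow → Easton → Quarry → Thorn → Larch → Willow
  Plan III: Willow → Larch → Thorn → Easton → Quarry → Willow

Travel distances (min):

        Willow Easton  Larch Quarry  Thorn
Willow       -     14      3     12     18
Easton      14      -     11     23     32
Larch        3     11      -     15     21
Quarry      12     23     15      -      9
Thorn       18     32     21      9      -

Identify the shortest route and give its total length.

Plan I: 14 + 32 + 21 + 15 + 12 = 94
Plan II: 14 + 23 + 9 + 21 + 3 = 70
Plan III: 3 + 21 + 32 + 23 + 12 = 91

70 min — Plan II is the shortest.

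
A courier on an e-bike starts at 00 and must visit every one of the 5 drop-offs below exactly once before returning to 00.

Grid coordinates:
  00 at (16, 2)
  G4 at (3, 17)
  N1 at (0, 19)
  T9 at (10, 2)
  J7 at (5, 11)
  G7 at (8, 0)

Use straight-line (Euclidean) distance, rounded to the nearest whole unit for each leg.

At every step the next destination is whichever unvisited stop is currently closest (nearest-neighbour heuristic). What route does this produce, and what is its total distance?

Total distance 53 via the nearest-neighbour route 00 → T9 → G7 → J7 → G4 → N1 → 00.

At 00 the remaining stops are T9 6, G7 8, J7 14, G4 20, N1 23; go to T9.
At T9 the remaining stops are G7 3, J7 10, G4 17, N1 20; go to G7.
At G7 the remaining stops are J7 11, G4 18, N1 21; go to J7.
At J7 the remaining stops are G4 6, N1 9; go to G4.
At G4 the remaining stops are N1 4; go to N1.
Return N1→00: 23.
Total = 6 + 3 + 11 + 6 + 4 + 23 = 53.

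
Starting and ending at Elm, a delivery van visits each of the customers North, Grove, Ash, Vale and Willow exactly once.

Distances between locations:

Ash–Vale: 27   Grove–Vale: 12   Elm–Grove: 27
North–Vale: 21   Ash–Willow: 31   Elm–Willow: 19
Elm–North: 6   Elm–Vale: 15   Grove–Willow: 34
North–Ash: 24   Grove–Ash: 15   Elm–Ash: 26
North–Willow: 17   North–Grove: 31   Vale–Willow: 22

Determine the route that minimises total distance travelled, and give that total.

Elm-North-Grove-Ash-Vale-Willow-Elm: 6+31+15+27+22+19 = 120
Elm-North-Grove-Ash-Willow-Vale-Elm: 6+31+15+31+22+15 = 120
Elm-North-Grove-Vale-Ash-Willow-Elm: 6+31+12+27+31+19 = 126
Elm-North-Grove-Vale-Willow-Ash-Elm: 6+31+12+22+31+26 = 128
Elm-North-Grove-Willow-Ash-Vale-Elm: 6+31+34+31+27+15 = 144
Elm-North-Grove-Willow-Vale-Ash-Elm: 6+31+34+22+27+26 = 146
Elm-North-Ash-Grove-Vale-Willow-Elm: 6+24+15+12+22+19 = 98
Elm-North-Ash-Grove-Willow-Vale-Elm: 6+24+15+34+22+15 = 116
Elm-North-Ash-Vale-Grove-Willow-Elm: 6+24+27+12+34+19 = 122
Elm-North-Ash-Vale-Willow-Grove-Elm: 6+24+27+22+34+27 = 140
Elm-North-Ash-Willow-Grove-Vale-Elm: 6+24+31+34+12+15 = 122
Elm-North-Ash-Willow-Vale-Grove-Elm: 6+24+31+22+12+27 = 122
Elm-North-Vale-Grove-Ash-Willow-Elm: 6+21+12+15+31+19 = 104
Elm-North-Vale-Grove-Willow-Ash-Elm: 6+21+12+34+31+26 = 130
… (46 more)
Elm-North-Willow-Ash-Grove-Vale-Elm: 6+17+31+15+12+15 = 96  ← best
The minimum is 96.
One optimal route: Elm → North → Willow → Ash → Grove → Vale → Elm (or its reverse).

Minimum total distance: 96.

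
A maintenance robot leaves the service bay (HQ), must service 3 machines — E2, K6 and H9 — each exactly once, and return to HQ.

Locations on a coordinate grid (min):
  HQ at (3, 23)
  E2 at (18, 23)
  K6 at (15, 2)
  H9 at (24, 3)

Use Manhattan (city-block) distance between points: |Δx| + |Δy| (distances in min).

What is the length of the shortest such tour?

Minimum total distance: 84 min.

HQ → E2 → K6 → H9 → HQ: 15+24+10+41 = 90
HQ → E2 → H9 → K6 → HQ: 15+26+10+33 = 84
HQ → K6 → E2 → H9 → HQ: 33+24+26+41 = 124
The minimum is 84.
One optimal route: HQ → E2 → H9 → K6 → HQ (or its reverse).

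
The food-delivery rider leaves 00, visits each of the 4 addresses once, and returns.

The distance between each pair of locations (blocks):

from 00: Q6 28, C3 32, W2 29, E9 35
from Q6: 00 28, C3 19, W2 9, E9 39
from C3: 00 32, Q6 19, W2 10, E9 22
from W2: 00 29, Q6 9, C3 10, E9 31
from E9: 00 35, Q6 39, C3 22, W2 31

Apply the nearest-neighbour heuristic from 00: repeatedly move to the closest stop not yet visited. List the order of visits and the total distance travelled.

104 blocks along 00 → Q6 → W2 → C3 → E9 → 00.

At 00 the remaining stops are Q6 28, W2 29, C3 32, E9 35; go to Q6.
At Q6 the remaining stops are W2 9, C3 19, E9 39; go to W2.
At W2 the remaining stops are C3 10, E9 31; go to C3.
At C3 the remaining stops are E9 22; go to E9.
Return E9→00: 35.
Total = 28 + 9 + 10 + 22 + 35 = 104.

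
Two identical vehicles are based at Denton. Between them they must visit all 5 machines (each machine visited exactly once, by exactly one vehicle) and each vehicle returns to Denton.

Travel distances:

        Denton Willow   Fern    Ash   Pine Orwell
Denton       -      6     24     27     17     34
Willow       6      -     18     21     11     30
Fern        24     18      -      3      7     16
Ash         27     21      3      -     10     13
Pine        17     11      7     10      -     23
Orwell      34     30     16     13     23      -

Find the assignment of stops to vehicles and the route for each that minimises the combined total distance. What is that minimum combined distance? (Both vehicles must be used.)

Minimum combined distance: 86.

There are 2^4 − 1 = 15 ways to divide the 5 stops into two non-empty groups. For each, the best each vehicle can do is its own shortest tour through its group:
  {Willow} + {Fern, Ash, Pine, Orwell}: 12 + 74 = 86
  {Fern} + {Willow, Ash, Pine, Orwell}: 48 + 74 = 122
  {Willow, Fern} + {Ash, Pine, Orwell}: 48 + 74 = 122
  {Ash} + {Willow, Fern, Pine, Orwell}: 54 + 74 = 128
  {Willow, Ash} + {Fern, Pine, Orwell}: 54 + 74 = 128
  {Fern, Ash} + {Willow, Pine, Orwell}: 54 + 74 = 128
  … (15 splits in total)
Best: vehicle 1 Denton → Willow → Denton = 12; vehicle 2 Denton → Pine → Fern → Ash → Orwell → Denton = 74; combined 86.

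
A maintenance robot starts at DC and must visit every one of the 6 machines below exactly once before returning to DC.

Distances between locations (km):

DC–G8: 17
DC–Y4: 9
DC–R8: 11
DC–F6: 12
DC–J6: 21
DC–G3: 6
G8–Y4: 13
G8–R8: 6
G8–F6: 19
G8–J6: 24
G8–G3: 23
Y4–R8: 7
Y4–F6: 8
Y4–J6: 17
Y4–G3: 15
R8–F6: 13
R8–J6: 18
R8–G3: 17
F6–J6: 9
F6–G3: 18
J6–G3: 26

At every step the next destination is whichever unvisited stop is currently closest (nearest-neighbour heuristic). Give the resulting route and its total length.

DC → [G3:6 / Y4:9 / R8:11 / F6:12 / G8:17 / J6:21] → G3 (6)
G3 → [Y4:15 / R8:17 / F6:18 / G8:23 / J6:26] → Y4 (15)
Y4 → [R8:7 / F6:8 / G8:13 / J6:17] → R8 (7)
R8 → [G8:6 / F6:13 / J6:18] → G8 (6)
G8 → [F6:19 / J6:24] → F6 (19)
F6 → [J6:9] → J6 (9)
Return J6→DC: 21.
Total = 6 + 15 + 7 + 6 + 19 + 9 + 21 = 83.

Nearest-neighbour total = 83 km; route DC → G3 → Y4 → R8 → G8 → F6 → J6 → DC.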